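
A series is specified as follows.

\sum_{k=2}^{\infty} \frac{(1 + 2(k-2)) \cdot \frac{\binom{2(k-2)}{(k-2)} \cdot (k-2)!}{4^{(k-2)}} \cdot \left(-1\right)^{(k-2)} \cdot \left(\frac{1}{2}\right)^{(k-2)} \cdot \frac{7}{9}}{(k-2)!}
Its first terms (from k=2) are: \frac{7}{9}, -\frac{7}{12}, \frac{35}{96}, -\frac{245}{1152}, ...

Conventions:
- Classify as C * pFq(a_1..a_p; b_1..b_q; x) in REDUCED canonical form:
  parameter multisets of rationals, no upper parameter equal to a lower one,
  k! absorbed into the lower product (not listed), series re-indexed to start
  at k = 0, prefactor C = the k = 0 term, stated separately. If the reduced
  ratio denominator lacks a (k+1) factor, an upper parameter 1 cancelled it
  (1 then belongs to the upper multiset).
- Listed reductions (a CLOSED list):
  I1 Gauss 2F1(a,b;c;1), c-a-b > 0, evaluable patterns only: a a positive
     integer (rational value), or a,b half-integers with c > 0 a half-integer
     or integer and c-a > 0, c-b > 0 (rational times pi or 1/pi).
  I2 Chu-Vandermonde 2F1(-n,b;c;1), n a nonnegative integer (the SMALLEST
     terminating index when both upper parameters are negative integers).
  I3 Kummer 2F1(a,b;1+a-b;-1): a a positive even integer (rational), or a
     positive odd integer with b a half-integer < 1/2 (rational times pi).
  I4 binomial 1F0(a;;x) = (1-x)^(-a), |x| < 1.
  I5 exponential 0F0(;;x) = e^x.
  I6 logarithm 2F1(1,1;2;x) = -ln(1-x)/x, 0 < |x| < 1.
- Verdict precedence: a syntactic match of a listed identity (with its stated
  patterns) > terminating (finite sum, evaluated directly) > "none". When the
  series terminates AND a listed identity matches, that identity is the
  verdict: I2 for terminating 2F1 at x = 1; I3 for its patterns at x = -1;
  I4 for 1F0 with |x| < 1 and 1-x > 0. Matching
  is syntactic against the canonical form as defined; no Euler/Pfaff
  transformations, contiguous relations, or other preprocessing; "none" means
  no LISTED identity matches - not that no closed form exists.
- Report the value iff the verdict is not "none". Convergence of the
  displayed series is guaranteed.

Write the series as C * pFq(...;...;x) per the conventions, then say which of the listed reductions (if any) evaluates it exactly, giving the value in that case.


With C = \frac{7}{9}: the canonical form is 1F0(\frac{3}{2}; -; -\frac{1}{2}). Verdict: binomial (I4) fires (the 1F0 binomial series: exponent -3/2, x = -\frac{1}{2}). Hence: \frac{7}{9} \cdot \left(\frac{3}{2}\right)^{-\frac{3}{2}}.

Key step: t_0 being \frac{7}{9}, the (-1)^k factor (C = 7/9, x = -1/2) folds into the argument's sign.
Consecutive-term ratio: r(k) = -\frac{1}{2} * (k+\frac{3}{2}) / [(k+1)] - rational; roots negated = parameters, x = -\frac{1}{2}, C = \frac{7}{9}.


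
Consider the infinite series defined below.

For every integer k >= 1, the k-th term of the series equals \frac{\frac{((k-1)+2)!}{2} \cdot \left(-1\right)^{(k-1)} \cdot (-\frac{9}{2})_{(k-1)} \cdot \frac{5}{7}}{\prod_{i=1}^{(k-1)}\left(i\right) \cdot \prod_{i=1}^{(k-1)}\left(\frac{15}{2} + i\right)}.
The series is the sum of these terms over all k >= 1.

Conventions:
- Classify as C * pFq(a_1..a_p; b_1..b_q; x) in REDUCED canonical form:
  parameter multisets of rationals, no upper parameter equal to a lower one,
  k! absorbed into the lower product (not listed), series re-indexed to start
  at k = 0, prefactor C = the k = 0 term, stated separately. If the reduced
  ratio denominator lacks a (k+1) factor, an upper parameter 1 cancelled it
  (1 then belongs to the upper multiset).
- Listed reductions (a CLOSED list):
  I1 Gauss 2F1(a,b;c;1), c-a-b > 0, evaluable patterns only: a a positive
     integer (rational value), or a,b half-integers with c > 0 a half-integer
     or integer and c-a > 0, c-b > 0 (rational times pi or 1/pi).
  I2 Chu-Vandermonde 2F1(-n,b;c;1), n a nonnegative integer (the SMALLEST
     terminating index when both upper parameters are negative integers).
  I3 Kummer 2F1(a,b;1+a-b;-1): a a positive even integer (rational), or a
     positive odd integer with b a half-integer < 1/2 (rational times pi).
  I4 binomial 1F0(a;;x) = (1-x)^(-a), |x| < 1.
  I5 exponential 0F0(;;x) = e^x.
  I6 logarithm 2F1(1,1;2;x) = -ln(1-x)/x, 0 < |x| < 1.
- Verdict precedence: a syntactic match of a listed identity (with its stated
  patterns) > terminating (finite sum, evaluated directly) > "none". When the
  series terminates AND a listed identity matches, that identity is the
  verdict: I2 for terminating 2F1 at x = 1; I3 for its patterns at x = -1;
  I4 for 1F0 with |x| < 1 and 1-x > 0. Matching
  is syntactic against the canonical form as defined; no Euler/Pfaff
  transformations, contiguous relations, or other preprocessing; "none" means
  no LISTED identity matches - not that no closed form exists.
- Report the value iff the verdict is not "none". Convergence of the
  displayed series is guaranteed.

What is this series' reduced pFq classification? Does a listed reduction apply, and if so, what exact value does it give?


This is \frac{5}{7} * 2F1(-\frac{9}{2}, 3; \frac{17}{2}; -1) in reduced canonical form. Verdict (x = -1): the Kummer evaluation I3 applies (x = -1; c = \frac{17}{2} equals 1+a-b for upper {-\frac{9}{2}, 3}: listed pattern). Its exact value is \frac{32175}{32768} \cdot \pi.

Key observation: t_0 = \frac{5}{7} here, and the lower running product (C = 5/7, x = -1) is a rising factorial.
Consecutive-term ratio: r(k) = -1 * (k-\frac{9}{2}) (k+3) / [(k+\frac{17}{2}) (k+1)] ; factor over Q: parameters, x = -1, and C = \frac{5}{7}.


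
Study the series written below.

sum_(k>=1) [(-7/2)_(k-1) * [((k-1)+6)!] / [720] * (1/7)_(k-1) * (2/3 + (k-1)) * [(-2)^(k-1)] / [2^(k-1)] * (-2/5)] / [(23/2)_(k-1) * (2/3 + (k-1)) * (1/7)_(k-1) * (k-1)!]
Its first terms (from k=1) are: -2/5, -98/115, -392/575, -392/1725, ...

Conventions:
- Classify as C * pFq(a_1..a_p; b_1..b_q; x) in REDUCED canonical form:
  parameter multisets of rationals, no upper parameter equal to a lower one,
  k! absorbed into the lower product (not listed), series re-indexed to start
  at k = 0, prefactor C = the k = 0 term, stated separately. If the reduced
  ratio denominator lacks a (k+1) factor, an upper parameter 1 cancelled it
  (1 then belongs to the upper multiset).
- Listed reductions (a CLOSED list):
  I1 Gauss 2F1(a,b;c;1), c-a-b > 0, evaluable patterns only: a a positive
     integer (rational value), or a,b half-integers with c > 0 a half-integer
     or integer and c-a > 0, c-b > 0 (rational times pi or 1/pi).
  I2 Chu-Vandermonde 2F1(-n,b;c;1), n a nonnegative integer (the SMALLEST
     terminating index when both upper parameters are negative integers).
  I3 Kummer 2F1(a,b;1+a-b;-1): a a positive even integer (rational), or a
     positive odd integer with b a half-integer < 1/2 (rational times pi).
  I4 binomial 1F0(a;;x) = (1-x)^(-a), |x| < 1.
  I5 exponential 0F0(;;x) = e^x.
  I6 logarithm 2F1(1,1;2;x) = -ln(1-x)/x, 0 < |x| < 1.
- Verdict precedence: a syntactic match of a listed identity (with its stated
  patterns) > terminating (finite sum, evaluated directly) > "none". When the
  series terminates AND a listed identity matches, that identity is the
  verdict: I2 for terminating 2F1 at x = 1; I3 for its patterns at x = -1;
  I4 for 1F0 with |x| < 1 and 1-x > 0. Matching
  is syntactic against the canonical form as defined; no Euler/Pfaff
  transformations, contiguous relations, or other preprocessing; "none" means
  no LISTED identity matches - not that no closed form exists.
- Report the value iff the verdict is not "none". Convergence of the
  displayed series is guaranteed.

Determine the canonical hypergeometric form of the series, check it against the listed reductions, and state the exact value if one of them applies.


With C = -2/5: the canonical form is 2F1(-7/2, 7; 23/2; -1). Verdict: Kummer's theorem (I3) fires (x = -1; c = 23/2 equals 1+a-b for upper {-7/2, 7}: listed pattern). Hence: (-2909907/4194304) * pi.

The tell: from the first term -2/5: the parameter 1/7 appears in both the upper and lower lists and cancels (alongside the other common factor).
Ratio: r(k) = (-1) * (k-7/2) (k+7) / [(k+23/2) (k+1)] - rational; roots negated = parameters, x = (-1), C = -2/5.


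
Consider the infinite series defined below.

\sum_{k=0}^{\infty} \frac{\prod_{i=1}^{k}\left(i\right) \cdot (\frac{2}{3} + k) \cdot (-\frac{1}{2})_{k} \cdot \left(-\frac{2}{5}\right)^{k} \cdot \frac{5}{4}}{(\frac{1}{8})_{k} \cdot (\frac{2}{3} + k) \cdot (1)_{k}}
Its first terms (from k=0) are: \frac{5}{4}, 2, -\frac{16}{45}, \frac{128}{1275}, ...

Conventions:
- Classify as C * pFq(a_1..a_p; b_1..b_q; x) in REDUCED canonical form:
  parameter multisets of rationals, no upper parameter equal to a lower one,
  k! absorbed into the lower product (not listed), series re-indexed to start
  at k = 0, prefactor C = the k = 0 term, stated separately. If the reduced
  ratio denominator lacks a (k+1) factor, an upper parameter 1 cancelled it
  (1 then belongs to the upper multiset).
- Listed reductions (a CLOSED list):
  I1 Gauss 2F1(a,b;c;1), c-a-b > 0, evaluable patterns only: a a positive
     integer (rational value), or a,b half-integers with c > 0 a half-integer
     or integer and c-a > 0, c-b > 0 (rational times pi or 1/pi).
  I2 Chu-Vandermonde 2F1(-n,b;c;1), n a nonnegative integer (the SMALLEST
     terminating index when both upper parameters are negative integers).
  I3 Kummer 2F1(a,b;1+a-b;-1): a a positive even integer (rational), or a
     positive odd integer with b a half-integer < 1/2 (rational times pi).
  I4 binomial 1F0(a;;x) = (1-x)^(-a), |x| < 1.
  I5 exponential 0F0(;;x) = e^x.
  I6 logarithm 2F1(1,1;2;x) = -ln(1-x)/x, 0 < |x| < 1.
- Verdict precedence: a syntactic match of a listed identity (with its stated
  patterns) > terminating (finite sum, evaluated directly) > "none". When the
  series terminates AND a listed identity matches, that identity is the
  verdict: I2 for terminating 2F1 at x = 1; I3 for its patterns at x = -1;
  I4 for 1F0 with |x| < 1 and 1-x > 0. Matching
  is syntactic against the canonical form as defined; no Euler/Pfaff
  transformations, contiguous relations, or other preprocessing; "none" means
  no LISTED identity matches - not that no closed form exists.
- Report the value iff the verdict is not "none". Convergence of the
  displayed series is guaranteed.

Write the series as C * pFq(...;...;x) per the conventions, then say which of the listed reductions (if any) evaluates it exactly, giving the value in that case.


Reduced: x = -\frac{2}{5}, 2F1, upper = {-\frac{1}{2}, 1}, lower = {\frac{1}{8}}, C = \frac{5}{4}. Verdict: none - at argument -\frac{2}{5} the multisets {-\frac{1}{2}, 1} ; {\frac{1}{8}} match no listed identity.

Structural cue: from the first term \frac{5}{4}: the factor k + 2/3 cancels (top and bottom), leaving C = 5/4.
Step ratio: r(k) = -\frac{2}{5} * (k-\frac{1}{2}) (k+1) / [(k+\frac{1}{8}) (k+1)] - rational in k. x = -\frac{2}{5}; t_0 = \frac{5}{4}; negate the roots.


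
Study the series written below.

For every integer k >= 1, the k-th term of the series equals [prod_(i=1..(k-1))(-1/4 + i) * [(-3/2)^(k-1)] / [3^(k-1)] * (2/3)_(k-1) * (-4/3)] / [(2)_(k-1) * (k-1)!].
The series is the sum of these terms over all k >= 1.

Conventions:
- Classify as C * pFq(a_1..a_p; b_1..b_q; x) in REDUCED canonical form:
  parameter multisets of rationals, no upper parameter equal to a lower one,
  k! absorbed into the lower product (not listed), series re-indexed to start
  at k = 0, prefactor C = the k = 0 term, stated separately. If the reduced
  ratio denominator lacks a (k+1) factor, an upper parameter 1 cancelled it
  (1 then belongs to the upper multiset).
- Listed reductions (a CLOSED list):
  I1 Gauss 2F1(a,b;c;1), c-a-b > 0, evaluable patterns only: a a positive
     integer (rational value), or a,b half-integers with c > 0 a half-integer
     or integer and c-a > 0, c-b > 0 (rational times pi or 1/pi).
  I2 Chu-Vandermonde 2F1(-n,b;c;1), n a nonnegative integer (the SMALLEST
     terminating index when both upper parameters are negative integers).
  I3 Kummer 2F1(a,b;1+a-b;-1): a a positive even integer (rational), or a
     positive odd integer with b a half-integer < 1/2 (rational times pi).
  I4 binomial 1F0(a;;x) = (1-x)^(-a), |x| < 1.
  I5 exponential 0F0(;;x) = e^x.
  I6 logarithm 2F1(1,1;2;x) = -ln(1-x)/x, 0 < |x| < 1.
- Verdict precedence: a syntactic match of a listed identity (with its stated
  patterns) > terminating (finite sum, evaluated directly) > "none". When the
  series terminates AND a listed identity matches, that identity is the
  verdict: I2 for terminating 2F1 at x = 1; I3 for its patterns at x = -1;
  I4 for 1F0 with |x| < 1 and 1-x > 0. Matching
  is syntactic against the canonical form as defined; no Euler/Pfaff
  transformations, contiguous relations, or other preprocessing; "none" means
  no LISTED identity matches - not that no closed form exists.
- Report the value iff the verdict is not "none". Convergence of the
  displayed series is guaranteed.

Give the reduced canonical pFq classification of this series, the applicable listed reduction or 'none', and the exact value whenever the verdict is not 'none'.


With C = -4/3: the canonical form is 2F1(2/3, 3/4; 2; -1/2). Verdict: none (x = -1/2): each listed identity misses the multisets {2/3, 3/4} ; {2}.

First insight: x = (-1/2) and the two k-th powers (prefactor -4/3) combine into one argument.
Term ratio: r(k) = (-1/2) * (k+2/3) (k+3/4) / [(k+2) (k+1)] - rational; roots negated = parameters, x = (-1/2), C = -4/3.


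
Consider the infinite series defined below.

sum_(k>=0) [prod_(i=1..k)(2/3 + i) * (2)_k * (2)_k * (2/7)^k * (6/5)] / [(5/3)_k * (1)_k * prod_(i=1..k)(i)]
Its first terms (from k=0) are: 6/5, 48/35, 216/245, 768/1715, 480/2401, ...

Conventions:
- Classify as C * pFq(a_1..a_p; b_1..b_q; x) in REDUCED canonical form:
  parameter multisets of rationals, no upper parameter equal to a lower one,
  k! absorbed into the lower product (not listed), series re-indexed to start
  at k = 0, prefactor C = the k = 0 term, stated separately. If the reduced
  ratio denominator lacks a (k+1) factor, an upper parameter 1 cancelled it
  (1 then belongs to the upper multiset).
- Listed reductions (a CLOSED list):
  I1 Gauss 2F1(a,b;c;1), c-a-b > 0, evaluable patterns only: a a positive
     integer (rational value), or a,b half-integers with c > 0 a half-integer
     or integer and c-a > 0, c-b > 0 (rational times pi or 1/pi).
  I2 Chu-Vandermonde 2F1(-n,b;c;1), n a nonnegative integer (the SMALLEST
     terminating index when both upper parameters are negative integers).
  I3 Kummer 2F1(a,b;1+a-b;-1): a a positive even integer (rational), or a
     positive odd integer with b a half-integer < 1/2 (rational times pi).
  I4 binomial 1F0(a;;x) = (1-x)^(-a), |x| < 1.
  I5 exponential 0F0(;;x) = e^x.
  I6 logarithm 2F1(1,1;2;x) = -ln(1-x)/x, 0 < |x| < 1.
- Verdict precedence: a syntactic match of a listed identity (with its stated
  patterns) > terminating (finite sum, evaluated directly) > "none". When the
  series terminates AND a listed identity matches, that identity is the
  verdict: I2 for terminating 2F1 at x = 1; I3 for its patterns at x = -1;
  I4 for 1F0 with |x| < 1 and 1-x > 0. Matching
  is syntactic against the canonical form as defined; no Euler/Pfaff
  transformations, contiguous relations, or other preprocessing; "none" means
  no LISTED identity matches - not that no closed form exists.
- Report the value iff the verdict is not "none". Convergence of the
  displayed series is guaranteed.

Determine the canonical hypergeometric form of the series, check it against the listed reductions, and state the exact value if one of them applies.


With C = 6/5: the canonical form is 2F1(2, 2; 1; 2/7). Verdict: none - this 2F1 at x = 2/7 matches no listed pattern, and upper {2, 2} holds no stopper.

The tell: x = (2/7) and the lower running product (prefactor 6/5) is a rising factorial.
Consecutive-term ratio: r(k) = (2/7) * (k+2) (k+2) / [(k+1) (k+1)] - poly over poly, x = (2/7) from leading terms; C = 6/5 at k = 0.


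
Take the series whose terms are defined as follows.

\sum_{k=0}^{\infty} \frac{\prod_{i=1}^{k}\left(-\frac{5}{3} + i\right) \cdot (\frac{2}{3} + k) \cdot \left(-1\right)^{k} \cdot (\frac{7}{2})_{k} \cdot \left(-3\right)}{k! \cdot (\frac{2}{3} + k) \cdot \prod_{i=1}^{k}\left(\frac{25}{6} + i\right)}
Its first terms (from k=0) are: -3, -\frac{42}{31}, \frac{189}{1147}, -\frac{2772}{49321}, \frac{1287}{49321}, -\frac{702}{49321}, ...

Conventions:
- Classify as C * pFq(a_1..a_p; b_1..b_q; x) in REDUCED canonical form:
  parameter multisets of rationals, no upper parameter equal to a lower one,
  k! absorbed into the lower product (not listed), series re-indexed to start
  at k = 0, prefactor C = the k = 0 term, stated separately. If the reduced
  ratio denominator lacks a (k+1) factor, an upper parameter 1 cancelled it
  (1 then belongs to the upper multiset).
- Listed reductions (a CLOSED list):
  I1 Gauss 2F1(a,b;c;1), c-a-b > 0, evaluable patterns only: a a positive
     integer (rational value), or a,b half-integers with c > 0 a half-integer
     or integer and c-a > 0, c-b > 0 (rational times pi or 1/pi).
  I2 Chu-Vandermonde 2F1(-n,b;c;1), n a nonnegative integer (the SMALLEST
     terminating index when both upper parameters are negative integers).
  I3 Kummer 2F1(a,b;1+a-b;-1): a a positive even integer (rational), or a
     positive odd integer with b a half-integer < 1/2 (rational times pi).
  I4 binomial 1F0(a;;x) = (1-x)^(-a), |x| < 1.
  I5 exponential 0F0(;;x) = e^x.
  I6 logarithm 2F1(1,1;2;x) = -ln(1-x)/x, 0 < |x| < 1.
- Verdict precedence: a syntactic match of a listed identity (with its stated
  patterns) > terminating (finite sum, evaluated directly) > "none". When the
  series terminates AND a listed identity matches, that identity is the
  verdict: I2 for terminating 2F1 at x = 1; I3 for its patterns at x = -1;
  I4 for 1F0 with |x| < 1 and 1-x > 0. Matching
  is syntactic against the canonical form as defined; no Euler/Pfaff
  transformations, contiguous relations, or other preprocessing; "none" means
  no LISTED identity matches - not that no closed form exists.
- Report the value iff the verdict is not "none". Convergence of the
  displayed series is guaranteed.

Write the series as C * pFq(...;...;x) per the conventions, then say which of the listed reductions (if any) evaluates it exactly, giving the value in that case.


Prefactor -3, argument -1: 2F1 with upper {-\frac{2}{3}, \frac{7}{2}} over lower {\frac{31}{6}}. Verdict: none (x = -1): each listed identity misses the multisets {-\frac{2}{3}, \frac{7}{2}} ; {\frac{31}{6}}.

Structural cue: with t_0 = -3, the running product (prefactor -3) telescopes to a rising factorial.
Step ratio: r(k) = -1 * (k-\frac{2}{3}) (k+\frac{7}{2}) / [(k+\frac{31}{6}) (k+1)] ; factor over Q: parameters, x = -1, and C = -3.


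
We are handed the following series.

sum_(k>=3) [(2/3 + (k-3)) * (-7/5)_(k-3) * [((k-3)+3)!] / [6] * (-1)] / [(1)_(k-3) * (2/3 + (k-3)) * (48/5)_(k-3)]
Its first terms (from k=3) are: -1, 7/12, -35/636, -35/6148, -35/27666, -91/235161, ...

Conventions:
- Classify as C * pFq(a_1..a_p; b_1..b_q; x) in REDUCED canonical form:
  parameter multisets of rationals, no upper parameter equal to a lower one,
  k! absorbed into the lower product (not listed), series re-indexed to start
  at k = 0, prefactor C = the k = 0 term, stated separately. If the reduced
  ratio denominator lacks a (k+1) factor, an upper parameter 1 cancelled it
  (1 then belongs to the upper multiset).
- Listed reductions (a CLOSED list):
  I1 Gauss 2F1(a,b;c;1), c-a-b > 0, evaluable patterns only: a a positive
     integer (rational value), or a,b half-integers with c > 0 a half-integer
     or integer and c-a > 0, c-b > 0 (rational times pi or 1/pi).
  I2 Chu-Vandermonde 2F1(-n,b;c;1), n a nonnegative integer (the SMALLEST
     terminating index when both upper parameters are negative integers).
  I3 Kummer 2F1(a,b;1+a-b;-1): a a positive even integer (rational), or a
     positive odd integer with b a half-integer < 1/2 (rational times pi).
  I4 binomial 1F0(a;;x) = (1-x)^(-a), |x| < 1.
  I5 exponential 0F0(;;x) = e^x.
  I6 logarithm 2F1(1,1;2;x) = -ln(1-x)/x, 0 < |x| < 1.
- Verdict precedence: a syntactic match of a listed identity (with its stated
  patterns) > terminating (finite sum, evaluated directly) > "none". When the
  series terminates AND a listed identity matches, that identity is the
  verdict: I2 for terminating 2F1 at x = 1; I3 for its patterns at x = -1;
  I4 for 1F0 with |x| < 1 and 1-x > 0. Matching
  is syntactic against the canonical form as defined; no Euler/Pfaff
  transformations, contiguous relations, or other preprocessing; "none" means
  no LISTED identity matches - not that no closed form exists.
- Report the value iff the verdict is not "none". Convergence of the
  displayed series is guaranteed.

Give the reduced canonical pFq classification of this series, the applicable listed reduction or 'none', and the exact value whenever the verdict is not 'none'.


Reduced: x = 1, 2F1, upper = {-7/5, 4}, lower = {48/5}, C = -1. Verdict: this is Gauss's theorem (I1) (x = 1: the Gamma ratio telescopes since c-a-b = 7 > 0 and a = 4 in Z>0). Sum: -8987/18750.

Key observation: t_0 = -1 here, and k + 2/3 divides numerator and denominator alike; C = -1 after cancelling.
Term ratio: r(k) = 1 * (k-7/5) (k+4) / [(k+48/5) (k+1)] - rational in k. x = 1; t_0 = -1; negate the roots.


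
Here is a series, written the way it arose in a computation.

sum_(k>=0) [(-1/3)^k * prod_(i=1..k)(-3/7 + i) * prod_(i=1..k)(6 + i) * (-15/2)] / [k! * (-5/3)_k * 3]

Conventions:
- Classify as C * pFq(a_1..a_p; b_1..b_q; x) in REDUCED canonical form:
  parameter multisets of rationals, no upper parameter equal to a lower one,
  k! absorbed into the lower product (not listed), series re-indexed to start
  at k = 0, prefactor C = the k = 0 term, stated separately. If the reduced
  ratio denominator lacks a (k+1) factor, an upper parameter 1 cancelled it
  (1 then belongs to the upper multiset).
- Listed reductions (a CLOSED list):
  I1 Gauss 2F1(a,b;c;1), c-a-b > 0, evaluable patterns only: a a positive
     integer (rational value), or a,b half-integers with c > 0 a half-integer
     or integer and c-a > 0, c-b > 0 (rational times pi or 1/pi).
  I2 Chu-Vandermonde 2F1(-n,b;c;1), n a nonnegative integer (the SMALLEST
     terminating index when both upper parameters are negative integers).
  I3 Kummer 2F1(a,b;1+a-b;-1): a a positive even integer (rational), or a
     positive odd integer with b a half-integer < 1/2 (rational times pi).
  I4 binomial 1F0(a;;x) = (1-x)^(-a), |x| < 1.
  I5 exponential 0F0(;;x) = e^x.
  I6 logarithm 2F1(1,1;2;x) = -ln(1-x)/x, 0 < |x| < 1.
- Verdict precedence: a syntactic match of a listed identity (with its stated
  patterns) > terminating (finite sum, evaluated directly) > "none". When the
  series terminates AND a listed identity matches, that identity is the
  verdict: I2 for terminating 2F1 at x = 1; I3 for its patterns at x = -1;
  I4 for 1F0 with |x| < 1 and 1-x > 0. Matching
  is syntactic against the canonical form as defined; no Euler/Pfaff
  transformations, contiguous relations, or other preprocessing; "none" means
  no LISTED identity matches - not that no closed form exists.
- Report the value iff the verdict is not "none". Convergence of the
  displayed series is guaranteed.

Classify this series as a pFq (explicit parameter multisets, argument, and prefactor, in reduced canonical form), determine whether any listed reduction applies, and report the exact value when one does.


x = -1/3 here; the reduced form reads 2F1, upper {4/7, 7}, lower {-5/3}, C = -5/2. Verdict: none. A 2F1 with upper {4/7, 7} fits none of I1-I6 at x = -1/3; the sum runs forever.

Structural cue: from the first term -5/2: the running product (C = -5/2) telescopes to a rising factorial.
Ratio: r(k) = (-1/3) * (k+4/7) (k+7) / [(k-5/3) (k+1)] - rational; roots negated = parameters, x = (-1/3), C = -5/2.


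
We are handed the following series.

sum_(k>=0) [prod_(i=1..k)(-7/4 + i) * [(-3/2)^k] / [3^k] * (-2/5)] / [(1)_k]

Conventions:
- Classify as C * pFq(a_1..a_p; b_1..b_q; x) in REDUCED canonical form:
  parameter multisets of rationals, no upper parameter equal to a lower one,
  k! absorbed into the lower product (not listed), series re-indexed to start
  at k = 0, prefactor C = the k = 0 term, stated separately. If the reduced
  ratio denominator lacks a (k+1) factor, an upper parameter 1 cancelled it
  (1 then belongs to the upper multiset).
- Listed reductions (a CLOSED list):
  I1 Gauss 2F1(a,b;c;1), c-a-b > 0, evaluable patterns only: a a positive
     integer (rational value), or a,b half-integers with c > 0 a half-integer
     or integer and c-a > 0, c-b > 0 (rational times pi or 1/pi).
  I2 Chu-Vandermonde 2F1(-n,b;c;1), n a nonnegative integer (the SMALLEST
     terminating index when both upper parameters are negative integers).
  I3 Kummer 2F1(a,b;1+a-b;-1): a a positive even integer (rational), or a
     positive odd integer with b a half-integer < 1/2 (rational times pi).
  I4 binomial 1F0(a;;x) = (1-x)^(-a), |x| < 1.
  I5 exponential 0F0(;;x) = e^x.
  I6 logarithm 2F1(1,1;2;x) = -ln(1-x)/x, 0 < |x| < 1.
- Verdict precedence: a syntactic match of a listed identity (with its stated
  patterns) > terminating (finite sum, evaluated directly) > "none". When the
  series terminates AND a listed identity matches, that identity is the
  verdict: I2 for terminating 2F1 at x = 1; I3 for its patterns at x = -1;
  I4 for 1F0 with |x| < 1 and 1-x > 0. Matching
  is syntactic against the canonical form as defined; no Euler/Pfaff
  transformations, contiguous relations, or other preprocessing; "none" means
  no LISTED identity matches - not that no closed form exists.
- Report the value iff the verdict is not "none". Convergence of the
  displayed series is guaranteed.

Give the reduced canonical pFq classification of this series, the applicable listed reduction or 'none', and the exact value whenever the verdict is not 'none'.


The series (x = -1/2) is 1F0: upper {-3/4}, lower {-}, prefactor -2/5. Verdict: binomial (I4) matches (the 1F0 binomial series: exponent 3/4, x = -1/2). Its exact value is (-2/5) * (3/2)^(3/4).

Key observation: from the first term -2/5: (1)_k (C = -2/5) is k! itself.
Consecutive-term ratio: r(k) = (-1/2) * (k-3/4) / [(k+1)] ; factor over Q: parameters, x = (-1/2), and C = -2/5.


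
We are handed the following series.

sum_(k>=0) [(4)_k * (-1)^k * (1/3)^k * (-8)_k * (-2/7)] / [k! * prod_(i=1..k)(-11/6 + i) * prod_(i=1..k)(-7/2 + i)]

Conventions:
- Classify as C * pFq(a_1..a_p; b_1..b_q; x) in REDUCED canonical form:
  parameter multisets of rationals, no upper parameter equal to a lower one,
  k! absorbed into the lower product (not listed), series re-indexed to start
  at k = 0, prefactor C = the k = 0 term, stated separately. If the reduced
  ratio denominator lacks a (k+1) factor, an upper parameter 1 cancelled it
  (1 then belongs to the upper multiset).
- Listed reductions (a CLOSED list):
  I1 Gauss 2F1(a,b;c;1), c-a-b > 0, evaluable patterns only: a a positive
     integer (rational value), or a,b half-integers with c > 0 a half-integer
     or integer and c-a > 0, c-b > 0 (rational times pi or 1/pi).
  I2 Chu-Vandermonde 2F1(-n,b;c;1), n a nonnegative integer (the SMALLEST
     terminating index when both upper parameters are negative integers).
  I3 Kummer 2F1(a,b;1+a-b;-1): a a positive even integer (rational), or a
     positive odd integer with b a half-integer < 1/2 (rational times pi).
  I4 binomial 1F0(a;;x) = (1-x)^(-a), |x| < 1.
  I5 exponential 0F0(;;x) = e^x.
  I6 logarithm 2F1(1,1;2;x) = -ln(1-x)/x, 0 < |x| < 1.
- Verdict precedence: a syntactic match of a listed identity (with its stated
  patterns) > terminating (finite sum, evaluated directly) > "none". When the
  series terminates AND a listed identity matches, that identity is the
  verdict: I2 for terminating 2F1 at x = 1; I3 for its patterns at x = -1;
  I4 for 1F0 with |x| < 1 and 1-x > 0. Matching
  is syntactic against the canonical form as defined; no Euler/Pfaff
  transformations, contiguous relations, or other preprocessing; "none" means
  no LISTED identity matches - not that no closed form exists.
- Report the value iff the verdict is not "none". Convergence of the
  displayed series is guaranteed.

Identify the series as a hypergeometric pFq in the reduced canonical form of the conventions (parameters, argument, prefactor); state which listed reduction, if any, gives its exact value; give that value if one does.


Prefactor -2/7, argument -1/3: 2F2 with upper {-8, 4} over lower {-5/2, -5/6}. Verdict: terminating (-8 upstairs). 9 nonzero terms in all; added directly. Sum: -30135843419714/26029014375.

The tell: x = (-1/3) and the lower running product (C = -2/7, x = -1/3) is a rising factorial.
Term ratio: r(k) = (-1/3) * (k-8) (k+4) / [(k-5/2) (k-5/6) (k+1)] - rational; roots negated = parameters, x = (-1/3), C = -2/7.


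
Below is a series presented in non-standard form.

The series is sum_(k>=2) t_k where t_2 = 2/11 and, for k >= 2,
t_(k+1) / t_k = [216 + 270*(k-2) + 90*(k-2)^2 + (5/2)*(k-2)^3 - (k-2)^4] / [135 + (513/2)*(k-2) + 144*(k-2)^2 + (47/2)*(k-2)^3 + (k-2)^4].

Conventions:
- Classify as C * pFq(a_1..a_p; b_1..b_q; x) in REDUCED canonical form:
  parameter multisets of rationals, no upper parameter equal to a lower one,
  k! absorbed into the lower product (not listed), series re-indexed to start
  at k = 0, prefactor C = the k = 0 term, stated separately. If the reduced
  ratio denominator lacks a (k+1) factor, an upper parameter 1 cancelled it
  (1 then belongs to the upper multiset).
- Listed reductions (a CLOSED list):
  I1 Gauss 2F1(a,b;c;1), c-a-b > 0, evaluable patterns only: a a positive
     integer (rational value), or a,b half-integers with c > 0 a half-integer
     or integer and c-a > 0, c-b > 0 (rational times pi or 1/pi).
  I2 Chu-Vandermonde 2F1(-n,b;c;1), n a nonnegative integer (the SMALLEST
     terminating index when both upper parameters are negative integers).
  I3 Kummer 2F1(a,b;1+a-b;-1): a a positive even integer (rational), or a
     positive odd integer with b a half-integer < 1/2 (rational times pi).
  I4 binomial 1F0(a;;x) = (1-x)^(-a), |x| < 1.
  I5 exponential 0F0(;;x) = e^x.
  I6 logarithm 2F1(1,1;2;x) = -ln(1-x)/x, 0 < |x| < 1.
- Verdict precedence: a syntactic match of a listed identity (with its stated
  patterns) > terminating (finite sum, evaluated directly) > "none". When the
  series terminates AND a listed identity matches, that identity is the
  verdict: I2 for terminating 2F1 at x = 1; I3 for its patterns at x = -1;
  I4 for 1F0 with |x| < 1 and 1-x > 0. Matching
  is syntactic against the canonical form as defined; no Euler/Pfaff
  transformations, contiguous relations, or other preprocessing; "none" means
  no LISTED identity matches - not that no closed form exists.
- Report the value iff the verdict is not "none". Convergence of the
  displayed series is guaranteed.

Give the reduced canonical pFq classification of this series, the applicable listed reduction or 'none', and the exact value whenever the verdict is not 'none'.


At argument -1: a 2F1 with upper {-12, 2}, lower {15}, scaled by C = 2/11. Verdict at x = -1: Kummer (I3) matches (x = -1; c = 15 equals 1+a-b for upper {-12, 2}: listed pattern). Hence: 14/11.

Structural cue: t_0 = 2/11 here, and the expanded ratio factors over Q; C = 2/11, roots give parameters.
Consecutive-term ratio: r(k) = (-1) * (k-12) (k+2) / [(k+15) (k+1)] - rational; roots negated = parameters, x = (-1), C = 2/11.


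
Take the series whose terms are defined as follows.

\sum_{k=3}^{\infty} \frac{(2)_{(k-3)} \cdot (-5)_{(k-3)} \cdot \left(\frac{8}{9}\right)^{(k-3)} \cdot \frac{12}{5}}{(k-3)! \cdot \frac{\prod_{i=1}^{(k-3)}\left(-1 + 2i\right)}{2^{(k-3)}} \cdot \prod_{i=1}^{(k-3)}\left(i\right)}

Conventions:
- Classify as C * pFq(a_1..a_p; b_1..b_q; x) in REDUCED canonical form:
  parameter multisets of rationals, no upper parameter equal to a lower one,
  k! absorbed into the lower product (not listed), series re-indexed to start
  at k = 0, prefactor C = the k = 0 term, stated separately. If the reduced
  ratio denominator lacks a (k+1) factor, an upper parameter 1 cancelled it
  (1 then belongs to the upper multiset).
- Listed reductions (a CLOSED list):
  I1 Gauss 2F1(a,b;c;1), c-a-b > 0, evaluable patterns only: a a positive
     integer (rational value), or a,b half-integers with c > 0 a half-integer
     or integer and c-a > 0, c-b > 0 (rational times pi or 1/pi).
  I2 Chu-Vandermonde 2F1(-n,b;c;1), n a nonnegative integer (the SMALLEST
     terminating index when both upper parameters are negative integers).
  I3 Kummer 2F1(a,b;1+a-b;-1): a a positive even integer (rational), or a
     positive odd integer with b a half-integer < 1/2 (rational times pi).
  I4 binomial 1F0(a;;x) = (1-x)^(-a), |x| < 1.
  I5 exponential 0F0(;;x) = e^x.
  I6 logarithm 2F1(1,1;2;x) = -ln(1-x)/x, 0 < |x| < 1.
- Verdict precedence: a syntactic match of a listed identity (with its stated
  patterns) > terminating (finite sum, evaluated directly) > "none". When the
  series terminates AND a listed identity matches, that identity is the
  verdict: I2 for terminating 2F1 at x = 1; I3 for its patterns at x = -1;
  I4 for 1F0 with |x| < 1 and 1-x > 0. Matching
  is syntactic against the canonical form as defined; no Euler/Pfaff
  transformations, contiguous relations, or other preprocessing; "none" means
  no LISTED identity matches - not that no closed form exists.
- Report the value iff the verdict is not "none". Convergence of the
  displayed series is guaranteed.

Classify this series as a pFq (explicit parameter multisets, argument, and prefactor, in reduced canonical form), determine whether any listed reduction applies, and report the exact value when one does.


Prefactor \frac{12}{5}, argument \frac{8}{9}: 2F2 with upper {-5, 2} over lower {\frac{1}{2}, 1}. Verdict: terminating. (-5)_k vanishes past k = 5, leaving a 6-term sum, computed directly. Hence: \frac{156957772}{31000725}.

The tell: from the first term \frac{12}{5}: the product of the first k integers (C = 12/5) is k!.
Step ratio: r(k) = \frac{8}{9} * (k-5) (k+2) / [(k+\frac{1}{2}) (k+1) (k+1)] - rational in k. x = \frac{8}{9}; t_0 = \frac{12}{5}; negate the roots.


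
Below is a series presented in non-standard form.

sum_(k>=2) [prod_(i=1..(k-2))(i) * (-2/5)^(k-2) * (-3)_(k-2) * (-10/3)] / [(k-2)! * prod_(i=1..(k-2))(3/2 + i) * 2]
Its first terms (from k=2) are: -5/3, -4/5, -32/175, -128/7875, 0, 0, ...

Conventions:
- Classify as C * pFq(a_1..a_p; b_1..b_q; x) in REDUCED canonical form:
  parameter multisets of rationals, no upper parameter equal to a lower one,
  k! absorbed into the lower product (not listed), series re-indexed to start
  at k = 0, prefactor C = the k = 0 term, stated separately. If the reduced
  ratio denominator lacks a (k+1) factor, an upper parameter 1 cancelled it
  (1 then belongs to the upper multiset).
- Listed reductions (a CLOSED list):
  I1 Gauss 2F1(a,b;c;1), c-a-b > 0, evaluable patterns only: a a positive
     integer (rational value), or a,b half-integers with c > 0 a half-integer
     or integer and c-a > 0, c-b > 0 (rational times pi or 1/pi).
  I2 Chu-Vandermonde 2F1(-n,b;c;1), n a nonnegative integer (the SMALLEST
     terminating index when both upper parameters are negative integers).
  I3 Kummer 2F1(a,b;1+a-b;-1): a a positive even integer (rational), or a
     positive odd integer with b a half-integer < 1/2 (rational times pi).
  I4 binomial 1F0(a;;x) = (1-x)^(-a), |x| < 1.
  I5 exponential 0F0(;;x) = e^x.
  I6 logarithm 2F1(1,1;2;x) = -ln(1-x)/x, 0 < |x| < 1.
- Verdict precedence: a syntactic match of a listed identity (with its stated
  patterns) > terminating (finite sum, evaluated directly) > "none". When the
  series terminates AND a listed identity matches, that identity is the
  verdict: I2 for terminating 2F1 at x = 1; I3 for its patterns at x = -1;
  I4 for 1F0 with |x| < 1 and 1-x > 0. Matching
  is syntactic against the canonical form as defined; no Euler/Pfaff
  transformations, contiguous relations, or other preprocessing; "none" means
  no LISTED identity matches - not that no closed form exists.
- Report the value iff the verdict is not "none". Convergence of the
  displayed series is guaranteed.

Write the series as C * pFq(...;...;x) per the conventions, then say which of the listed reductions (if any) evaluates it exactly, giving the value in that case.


Prefactor -5/3, argument -2/5: 2F1 with upper {-3, 1} over lower {5/2}. Verdict: terminating. (-3)_k vanishes past k = 3, leaving a 4-term sum, computed directly. Exact value: -2999/1125.

The tell: from the first term -5/3: the constant factors (C = -5/3, x = -2/5) combine into one prefactor.
Step ratio: r(k) = (-2/5) * (k-3) (k+1) / [(k+5/2) (k+1)] ; factor over Q: parameters, x = (-2/5), and C = -5/3.


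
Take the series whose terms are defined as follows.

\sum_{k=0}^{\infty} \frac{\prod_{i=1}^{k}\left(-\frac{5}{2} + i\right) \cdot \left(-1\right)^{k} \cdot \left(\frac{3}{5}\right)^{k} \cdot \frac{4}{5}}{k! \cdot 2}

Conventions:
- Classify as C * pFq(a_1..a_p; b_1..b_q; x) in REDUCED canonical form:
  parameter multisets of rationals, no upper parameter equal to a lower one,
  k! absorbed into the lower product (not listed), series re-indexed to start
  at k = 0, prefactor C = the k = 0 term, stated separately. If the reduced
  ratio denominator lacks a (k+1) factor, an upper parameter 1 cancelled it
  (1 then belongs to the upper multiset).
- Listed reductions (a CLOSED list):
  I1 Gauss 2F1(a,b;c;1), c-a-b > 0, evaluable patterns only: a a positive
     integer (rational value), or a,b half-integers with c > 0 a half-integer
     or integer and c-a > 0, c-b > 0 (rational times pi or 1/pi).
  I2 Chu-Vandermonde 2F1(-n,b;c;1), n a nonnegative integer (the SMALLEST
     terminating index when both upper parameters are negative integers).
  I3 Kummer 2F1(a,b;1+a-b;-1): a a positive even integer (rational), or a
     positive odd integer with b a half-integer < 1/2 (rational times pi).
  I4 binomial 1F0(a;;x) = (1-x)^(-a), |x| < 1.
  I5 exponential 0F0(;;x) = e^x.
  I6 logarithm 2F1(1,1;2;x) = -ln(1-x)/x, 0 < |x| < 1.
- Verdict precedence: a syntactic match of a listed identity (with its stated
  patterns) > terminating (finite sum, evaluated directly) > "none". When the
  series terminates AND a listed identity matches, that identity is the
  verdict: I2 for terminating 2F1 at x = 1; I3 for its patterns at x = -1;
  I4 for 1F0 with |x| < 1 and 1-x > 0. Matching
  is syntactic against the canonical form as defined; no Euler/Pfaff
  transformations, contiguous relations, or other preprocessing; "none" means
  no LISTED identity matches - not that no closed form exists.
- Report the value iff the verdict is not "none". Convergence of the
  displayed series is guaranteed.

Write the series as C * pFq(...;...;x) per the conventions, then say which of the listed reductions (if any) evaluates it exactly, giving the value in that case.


Key observation: with t_0 = \frac{2}{5}, the constant factors (prefactor 2/5) combine into one prefactor.
Ratio: r(k) = -\frac{3}{5} * (k-\frac{3}{2}) / [(k+1)] - poly over poly, x = -\frac{3}{5} from leading terms; C = \frac{2}{5} at k = 0.

Canonical form: C = \frac{2}{5} times 1F0 with upper {-\frac{3}{2}}, lower {-}, x = -\frac{3}{5}. Verdict: the I4 binomial reduction matches (the 1F0 binomial series: exponent 3/2, x = -\frac{3}{5}). Sum: \frac{2}{5} \cdot \left(\frac{8}{5}\right)^{\frac{3}{2}}.


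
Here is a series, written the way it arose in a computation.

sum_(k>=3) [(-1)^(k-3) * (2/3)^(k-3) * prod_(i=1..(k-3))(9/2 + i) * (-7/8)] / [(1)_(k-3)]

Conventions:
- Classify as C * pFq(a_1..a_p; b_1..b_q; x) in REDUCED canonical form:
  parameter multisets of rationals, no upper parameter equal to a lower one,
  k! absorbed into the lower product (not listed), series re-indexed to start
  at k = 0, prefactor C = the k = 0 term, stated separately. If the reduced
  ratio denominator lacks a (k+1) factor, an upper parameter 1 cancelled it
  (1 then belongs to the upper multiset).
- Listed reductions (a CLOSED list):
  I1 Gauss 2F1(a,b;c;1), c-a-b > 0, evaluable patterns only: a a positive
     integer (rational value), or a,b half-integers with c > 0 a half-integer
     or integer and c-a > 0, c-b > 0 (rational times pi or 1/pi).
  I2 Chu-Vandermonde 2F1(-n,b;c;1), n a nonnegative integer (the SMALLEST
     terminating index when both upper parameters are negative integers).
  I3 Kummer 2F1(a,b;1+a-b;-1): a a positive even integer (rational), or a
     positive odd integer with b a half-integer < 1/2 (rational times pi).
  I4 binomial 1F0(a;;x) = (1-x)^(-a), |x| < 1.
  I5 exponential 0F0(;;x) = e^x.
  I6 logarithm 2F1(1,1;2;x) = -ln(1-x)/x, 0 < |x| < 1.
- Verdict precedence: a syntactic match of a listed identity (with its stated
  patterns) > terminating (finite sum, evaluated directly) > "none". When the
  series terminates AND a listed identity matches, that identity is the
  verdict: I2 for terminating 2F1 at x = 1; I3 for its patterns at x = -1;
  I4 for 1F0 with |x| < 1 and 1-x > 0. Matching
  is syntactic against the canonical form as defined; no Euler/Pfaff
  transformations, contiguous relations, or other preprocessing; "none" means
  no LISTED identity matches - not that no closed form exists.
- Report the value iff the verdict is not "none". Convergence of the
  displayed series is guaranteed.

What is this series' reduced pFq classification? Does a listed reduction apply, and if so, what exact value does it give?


The series (x = -2/3) is 1F0: upper {11/2}, lower {-}, prefactor -7/8. Verdict (x = -2/3): binomial (I4) applies (the 1F0 binomial series: exponent -11/2, x = -2/3). Sum: (-7/8) * (5/3)^(-11/2).

First insight: from the first term -7/8: (1)_k (C = -7/8) is k! itself.
Consecutive-term ratio: r(k) = (-2/3) * (k+11/2) / [(k+1)] - rational in k. x = (-2/3); t_0 = -7/8; negate the roots.
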